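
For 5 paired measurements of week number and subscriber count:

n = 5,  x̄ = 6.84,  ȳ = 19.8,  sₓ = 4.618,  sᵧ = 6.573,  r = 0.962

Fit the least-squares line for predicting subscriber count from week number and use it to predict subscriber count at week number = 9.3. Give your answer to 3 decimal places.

b = r · sᵧ/sₓ = 0.962 · 6.573/4.618 = 1.369256
a = ȳ − b·x̄ = 19.8 − 1.369256·6.84 = 10.434286
ŷ(9.3) = a + b·9.3 = 10.434286 + 1.369256·9.3 = 23.168371

23.168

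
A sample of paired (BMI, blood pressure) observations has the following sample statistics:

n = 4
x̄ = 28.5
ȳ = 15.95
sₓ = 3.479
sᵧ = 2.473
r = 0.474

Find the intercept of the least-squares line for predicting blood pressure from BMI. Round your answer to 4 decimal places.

6.3473

b = r · sᵧ/sₓ = 0.474 · 2.473/3.479 = 0.336936
a = ȳ − b·x̄ = 15.95 − 0.336936·28.5 = 6.347310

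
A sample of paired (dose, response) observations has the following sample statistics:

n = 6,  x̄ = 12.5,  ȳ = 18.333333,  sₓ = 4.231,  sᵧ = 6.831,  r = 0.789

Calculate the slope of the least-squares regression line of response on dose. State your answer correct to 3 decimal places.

b = r · sᵧ/sₓ = 0.789 · 6.831/4.231 = 1.273850

1.274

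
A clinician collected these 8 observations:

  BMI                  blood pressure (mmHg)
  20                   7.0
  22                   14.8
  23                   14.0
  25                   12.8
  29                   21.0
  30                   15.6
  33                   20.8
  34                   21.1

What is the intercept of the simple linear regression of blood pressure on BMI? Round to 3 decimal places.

-6.148

n = 8, Σx = 216, Σy = 127.1, Σxy = 3588.4, Σx² = 6024
Sxx = Σx² − (Σx)²/n = 6024 − 5832 = 192
Sxy = Σxy − (Σx)(Σy)/n = 3588.4 − 3431.7 = 156.7
b = Sxy/Sxx = 156.7/192 = 0.816146
a = ȳ − b·x̄ = 15.8875 − 0.816146·27 = -6.148438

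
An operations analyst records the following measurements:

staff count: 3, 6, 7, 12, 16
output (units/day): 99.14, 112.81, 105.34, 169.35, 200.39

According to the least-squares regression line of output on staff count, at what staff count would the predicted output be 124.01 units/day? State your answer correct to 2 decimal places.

n = 5, Σx = 44, Σy = 687.03, Σxy = 6950.1, Σx² = 494
Sxx = Σx² − (Σx)²/n = 494 − 387.2 = 106.8
Sxy = Σxy − (Σx)(Σy)/n = 6950.1 − 6045.864 = 904.236
b = Sxy/Sxx = 904.236/106.8 = 8.466629
a = ȳ − b·x̄ = 137.406 − 8.466629·8.8 = 62.899663
Set a + b·x = 124.01: x = (124.01 − 62.899663) / 8.466629 = 7.217788

7.22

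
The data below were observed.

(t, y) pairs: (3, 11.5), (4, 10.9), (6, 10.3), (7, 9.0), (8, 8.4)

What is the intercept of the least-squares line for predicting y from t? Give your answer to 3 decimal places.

n = 5, Σx = 28, Σy = 50.1, Σxy = 270.1, Σx² = 174
Sxx = Σx² − (Σx)²/n = 174 − 156.8 = 17.2
Sxy = Σxy − (Σx)(Σy)/n = 270.1 − 280.56 = -10.46
b = Sxy/Sxx = -10.46/17.2 = -0.608140
a = ȳ − b·x̄ = 10.02 − (-0.608140)·5.6 = 13.425581

13.426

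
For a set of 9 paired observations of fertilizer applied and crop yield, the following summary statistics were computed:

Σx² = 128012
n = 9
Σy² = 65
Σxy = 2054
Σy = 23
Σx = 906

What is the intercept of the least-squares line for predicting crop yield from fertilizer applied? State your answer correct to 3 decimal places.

3.270

Sxx = Σx² − (Σx)²/n = 128012 − 91204 = 36808
Sxy = Σxy − (Σx)(Σy)/n = 2054 − 2315.333333 = -261.333333
b = Sxy/Sxx = -261.333333/36808 = -0.007100
a = ȳ − b·x̄ = 2.555556 − (-0.007100)·100.666667 = 3.270279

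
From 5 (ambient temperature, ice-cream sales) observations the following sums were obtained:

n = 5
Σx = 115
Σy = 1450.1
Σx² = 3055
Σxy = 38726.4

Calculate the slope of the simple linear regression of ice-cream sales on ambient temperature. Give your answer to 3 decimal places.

Sxx = Σx² − (Σx)²/n = 3055 − 2645 = 410
Sxy = Σxy − (Σx)(Σy)/n = 38726.4 − 33352.3 = 5374.1
b = Sxy/Sxx = 5374.1/410 = 13.107561

13.108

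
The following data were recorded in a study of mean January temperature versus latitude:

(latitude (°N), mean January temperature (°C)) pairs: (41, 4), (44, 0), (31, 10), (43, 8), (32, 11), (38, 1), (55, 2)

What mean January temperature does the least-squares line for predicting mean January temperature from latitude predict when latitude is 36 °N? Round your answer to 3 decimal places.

6.782

n = 7, Σx = 284, Σy = 36, Σxy = 1318, Σx² = 11920
Sxx = Σx² − (Σx)²/n = 11920 − 11522.285714 = 397.714286
Sxy = Σxy − (Σx)(Σy)/n = 1318 − 1460.571429 = -142.571429
b = Sxy/Sxx = -142.571429/397.714286 = -0.358477
a = ȳ − b·x̄ = 5.142857 − (-0.358477)·40.571429 = 19.686782
ŷ(36) = a + b·36 = 19.686782 + (-0.358477)·36 = 6.781609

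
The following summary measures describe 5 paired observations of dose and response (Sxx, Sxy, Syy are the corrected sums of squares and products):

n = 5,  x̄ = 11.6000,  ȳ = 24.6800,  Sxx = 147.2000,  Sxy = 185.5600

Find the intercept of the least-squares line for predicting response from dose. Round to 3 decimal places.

10.057

b = Sxy/Sxx = 185.56/147.2 = 1.260598
a = ȳ − b·x̄ = 24.68 − 1.260598·11.6 = 10.057065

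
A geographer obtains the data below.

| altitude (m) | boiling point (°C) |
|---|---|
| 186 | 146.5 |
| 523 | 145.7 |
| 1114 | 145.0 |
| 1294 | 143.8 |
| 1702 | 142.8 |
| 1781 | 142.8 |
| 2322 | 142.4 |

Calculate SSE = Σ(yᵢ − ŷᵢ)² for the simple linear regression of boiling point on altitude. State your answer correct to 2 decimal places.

n = 7, Σx = 8922, Σy = 1009, Σxy = 1279082.5, Σx² = 14684006, Σy² = 145455.62
Sxx = Σx² − (Σx)²/n = 14684006 − 11371726.285714 = 3312279.714286
Sxy = Σxy − (Σx)(Σy)/n = 1279082.5 − 1286042.571429 = -6960.071429
Syy = Σy² − (Σy)²/n = 145455.62 − 145440.142857 = 15.477143
b = Sxy/Sxx = -6960.071429/3312279.714286 = -0.002101
SSE = Syy − b·Sxy = 15.477143 − (-0.002101)·(-6960.071429) = 0.851991

0.85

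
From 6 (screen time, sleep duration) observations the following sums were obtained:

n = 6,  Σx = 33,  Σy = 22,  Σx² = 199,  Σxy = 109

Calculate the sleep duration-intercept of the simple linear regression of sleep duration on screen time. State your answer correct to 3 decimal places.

Sxx = Σx² − (Σx)²/n = 199 − 181.5 = 17.5
Sxy = Σxy − (Σx)(Σy)/n = 109 − 121 = -12
b = Sxy/Sxx = -12/17.5 = -0.685714
a = ȳ − b·x̄ = 3.666667 − (-0.685714)·5.5 = 7.438095

7.438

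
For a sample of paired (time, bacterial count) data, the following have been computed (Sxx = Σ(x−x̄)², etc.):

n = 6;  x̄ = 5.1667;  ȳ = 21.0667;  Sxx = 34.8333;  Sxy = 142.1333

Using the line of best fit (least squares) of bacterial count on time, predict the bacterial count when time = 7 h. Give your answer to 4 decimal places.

28.5473

b = Sxy/Sxx = 142.1333/34.8333 = 4.080386
a = ȳ − b·x̄ = 21.0667 − 4.080386·5.1667 = -0.015429
ŷ(7) = a + b·7 = -0.015429 + 4.080386·7 = 28.547271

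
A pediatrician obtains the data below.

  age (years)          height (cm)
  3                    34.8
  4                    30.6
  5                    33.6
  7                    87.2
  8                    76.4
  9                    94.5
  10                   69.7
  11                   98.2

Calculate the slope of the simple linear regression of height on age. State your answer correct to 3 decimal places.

n = 8, Σx = 57, Σy = 525, Σxy = 4244.1, Σx² = 465
Sxx = Σx² − (Σx)²/n = 465 − 406.125 = 58.875
Sxy = Σxy − (Σx)(Σy)/n = 4244.1 − 3740.625 = 503.475
b = Sxy/Sxx = 503.475/58.875 = 8.551592

8.552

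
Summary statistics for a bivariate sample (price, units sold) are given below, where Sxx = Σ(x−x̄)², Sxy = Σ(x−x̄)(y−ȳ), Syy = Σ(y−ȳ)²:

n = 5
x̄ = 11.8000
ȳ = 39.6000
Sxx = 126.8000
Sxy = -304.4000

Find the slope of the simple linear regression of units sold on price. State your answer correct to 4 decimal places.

-2.4006

b = Sxy/Sxx = -304.4/126.8 = -2.400631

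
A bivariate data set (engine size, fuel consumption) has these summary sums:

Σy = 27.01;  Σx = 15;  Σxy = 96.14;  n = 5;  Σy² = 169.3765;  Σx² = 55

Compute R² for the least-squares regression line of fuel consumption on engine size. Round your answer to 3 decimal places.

Sxx = Σx² − (Σx)²/n = 55 − 45 = 10
Sxy = Σxy − (Σx)(Σy)/n = 96.14 − 81.03 = 15.11
Syy = Σy² − (Σy)²/n = 169.3765 − 145.90802 = 23.46848
R² = Sxy²/(Sxx·Syy) = (15.11)²/(10·23.46848) = 0.972846

0.973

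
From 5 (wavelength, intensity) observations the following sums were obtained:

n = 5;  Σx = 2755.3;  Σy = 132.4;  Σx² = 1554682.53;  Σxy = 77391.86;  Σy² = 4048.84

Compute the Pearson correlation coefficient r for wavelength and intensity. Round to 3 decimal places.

Sxx = Σx² − (Σx)²/n = 1554682.53 − 1518335.618 = 36346.912
Sxy = Σxy − (Σx)(Σy)/n = 77391.86 − 72960.344 = 4431.516
Syy = Σy² − (Σy)²/n = 4048.84 − 3505.952 = 542.888
r = Sxy/√(Sxx·Syy) = 4431.516/√(19732302.361856) = 4431.516/4442.105623 = 0.997616

0.998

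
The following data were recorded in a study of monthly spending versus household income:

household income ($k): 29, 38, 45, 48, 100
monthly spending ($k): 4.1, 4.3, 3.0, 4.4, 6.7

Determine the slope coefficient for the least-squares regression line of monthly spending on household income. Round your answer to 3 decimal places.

n = 5, Σx = 260, Σy = 22.5, Σxy = 1298.5, Σx² = 16614
Sxx = Σx² − (Σx)²/n = 16614 − 13520 = 3094
Sxy = Σxy − (Σx)(Σy)/n = 1298.5 − 1170 = 128.5
b = Sxy/Sxx = 128.5/3094 = 0.041532

0.042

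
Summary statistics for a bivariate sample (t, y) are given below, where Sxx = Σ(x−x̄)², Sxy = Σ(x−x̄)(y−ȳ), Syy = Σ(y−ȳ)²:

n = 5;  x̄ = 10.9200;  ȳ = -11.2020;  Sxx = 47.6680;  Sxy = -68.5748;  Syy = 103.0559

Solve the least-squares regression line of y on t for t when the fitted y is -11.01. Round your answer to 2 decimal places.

b = Sxy/Sxx = -68.5748/47.668 = -1.438592
a = ȳ − b·x̄ = -11.202 − (-1.438592)·10.92 = 4.507424
Set a + b·x = -11.01: x = (-11.01 − 4.507424) / (-1.438592) = 10.786536

10.79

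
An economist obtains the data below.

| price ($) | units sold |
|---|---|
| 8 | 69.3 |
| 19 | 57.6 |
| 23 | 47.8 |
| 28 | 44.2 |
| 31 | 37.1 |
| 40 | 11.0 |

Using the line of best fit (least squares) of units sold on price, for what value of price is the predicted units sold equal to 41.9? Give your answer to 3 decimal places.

26.310

n = 6, Σx = 149, Σy = 267, Σxy = 5575.9, Σx² = 4299
Sxx = Σx² − (Σx)²/n = 4299 − 3700.166667 = 598.833333
Sxy = Σxy − (Σx)(Σy)/n = 5575.9 − 6630.5 = -1054.6
b = Sxy/Sxx = -1054.6/598.833333 = -1.761091
a = ȳ − b·x̄ = 44.5 − (-1.761091)·24.833333 = 88.233760
Set a + b·x = 41.9: x = (41.9 − 88.233760) / (-1.761091) = 26.309691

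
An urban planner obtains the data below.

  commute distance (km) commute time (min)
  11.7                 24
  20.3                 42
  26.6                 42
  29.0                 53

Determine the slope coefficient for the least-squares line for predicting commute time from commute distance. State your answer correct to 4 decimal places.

1.4612

n = 4, Σx = 87.6, Σy = 161, Σxy = 3787.6, Σx² = 2097.54
Sxx = Σx² − (Σx)²/n = 2097.54 − 1918.44 = 179.1
Sxy = Σxy − (Σx)(Σy)/n = 3787.6 − 3525.9 = 261.7
b = Sxy/Sxx = 261.7/179.1 = 1.461195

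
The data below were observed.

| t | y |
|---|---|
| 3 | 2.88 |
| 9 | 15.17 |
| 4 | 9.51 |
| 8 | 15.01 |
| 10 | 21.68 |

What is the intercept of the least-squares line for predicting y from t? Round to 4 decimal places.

-1.7297

n = 5, Σx = 34, Σy = 64.25, Σxy = 520.09, Σx² = 270
Sxx = Σx² − (Σx)²/n = 270 − 231.2 = 38.8
Sxy = Σxy − (Σx)(Σy)/n = 520.09 − 436.9 = 83.19
b = Sxy/Sxx = 83.19/38.8 = 2.144072
a = ȳ − b·x̄ = 12.85 − 2.144072·6.8 = -1.729691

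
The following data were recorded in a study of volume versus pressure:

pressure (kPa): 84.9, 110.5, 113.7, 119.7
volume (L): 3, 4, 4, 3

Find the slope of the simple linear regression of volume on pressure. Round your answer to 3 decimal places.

0.014

n = 4, Σx = 428.8, Σy = 14, Σxy = 1510.6, Σx² = 46674.04
Sxx = Σx² − (Σx)²/n = 46674.04 − 45967.36 = 706.68
Sxy = Σxy − (Σx)(Σy)/n = 1510.6 − 1500.8 = 9.8
b = Sxy/Sxx = 9.8/706.68 = 0.013868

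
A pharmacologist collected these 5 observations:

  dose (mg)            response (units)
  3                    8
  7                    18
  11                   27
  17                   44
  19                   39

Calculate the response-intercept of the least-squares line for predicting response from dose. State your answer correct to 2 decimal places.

2.67

n = 5, Σx = 57, Σy = 136, Σxy = 1936, Σx² = 829
Sxx = Σx² − (Σx)²/n = 829 − 649.8 = 179.2
Sxy = Σxy − (Σx)(Σy)/n = 1936 − 1550.4 = 385.6
b = Sxy/Sxx = 385.6/179.2 = 2.151786
a = ȳ − b·x̄ = 27.2 − 2.151786·11.4 = 2.669643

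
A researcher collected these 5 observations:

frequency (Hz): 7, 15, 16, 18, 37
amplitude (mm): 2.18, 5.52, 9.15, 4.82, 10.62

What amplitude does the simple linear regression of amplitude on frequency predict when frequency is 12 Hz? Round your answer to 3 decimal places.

4.804

n = 5, Σx = 93, Σy = 32.29, Σxy = 724.16, Σx² = 2223
Sxx = Σx² − (Σx)²/n = 2223 − 1729.8 = 493.2
Sxy = Σxy − (Σx)(Σy)/n = 724.16 − 600.594 = 123.566
b = Sxy/Sxx = 123.566/493.2 = 0.250539
a = ȳ − b·x̄ = 6.458 − 0.250539·18.6 = 1.797968
ŷ(12) = a + b·12 = 1.797968 + 0.250539·12 = 4.804440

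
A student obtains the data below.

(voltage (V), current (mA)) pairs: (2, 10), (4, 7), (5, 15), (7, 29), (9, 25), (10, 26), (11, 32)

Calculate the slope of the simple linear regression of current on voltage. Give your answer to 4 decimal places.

2.6261

n = 7, Σx = 48, Σy = 144, Σxy = 1163, Σx² = 396
Sxx = Σx² − (Σx)²/n = 396 − 329.142857 = 66.857143
Sxy = Σxy − (Σx)(Σy)/n = 1163 − 987.428571 = 175.571429
b = Sxy/Sxx = 175.571429/66.857143 = 2.626068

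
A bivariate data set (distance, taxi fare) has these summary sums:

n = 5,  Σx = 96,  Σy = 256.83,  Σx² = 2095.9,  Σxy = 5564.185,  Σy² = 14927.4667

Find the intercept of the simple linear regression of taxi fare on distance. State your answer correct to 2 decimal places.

3.27

Sxx = Σx² − (Σx)²/n = 2095.9 − 1843.2 = 252.7
Sxy = Σxy − (Σx)(Σy)/n = 5564.185 − 4931.136 = 633.049
b = Sxy/Sxx = 633.049/252.7 = 2.505140
a = ȳ − b·x̄ = 51.366 − 2.505140·19.2 = 3.267303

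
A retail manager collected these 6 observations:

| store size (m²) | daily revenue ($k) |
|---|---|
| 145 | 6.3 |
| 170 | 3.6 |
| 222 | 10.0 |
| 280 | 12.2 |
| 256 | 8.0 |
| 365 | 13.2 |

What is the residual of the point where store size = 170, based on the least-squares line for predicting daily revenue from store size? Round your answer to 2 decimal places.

n = 6, Σx = 1438, Σy = 53.3, Σxy = 14027.5, Σx² = 376370
Sxx = Σx² − (Σx)²/n = 376370 − 344640.666667 = 31729.333333
Sxy = Σxy − (Σx)(Σy)/n = 14027.5 − 12774.233333 = 1253.266667
b = Sxy/Sxx = 1253.266667/31729.333333 = 0.039499
a = ȳ − b·x̄ = 8.883333 − 0.039499·239.666667 = -0.583183
ŷ(170) = -0.583183 + 0.039499·170 = 6.131592
residual = y − ŷ = 3.6 − 6.131592 = -2.531592

-2.53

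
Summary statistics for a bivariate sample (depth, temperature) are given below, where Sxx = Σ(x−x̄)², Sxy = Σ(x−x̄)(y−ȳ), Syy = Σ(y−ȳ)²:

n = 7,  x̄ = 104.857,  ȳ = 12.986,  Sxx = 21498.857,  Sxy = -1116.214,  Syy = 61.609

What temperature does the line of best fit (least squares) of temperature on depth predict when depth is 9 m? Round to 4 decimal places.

b = Sxy/Sxx = -1116.214/21498.857 = -0.051920
a = ȳ − b·x̄ = 12.986 − (-0.051920)·104.857 = 18.430143
ŷ(9) = a + b·9 = 18.430143 + (-0.051920)·9 = 17.962866

17.9629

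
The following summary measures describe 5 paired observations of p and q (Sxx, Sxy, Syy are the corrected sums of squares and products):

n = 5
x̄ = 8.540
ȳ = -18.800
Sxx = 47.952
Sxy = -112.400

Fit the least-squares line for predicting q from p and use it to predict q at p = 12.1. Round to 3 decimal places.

b = Sxy/Sxx = -112.4/47.952 = -2.344011
a = ȳ − b·x̄ = -18.8 − (-2.344011)·8.54 = 1.217851
ŷ(12.1) = a + b·12.1 = 1.217851 + (-2.344011)·12.1 = -27.144678

-27.145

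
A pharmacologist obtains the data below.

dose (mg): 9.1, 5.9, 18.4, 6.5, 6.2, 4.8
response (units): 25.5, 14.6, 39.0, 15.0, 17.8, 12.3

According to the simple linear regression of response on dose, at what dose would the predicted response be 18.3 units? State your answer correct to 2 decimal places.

n = 6, Σx = 50.9, Σy = 124.2, Σxy = 1302.69, Σx² = 559.91
Sxx = Σx² − (Σx)²/n = 559.91 − 431.801667 = 128.108333
Sxy = Σxy − (Σx)(Σy)/n = 1302.69 − 1053.63 = 249.06
b = Sxy/Sxx = 249.06/128.108333 = 1.944136
a = ȳ − b·x̄ = 20.7 − 1.944136·8.483333 = 4.207248
Set a + b·x = 18.3: x = (18.3 − 4.207248) / 1.944136 = 7.248852

7.25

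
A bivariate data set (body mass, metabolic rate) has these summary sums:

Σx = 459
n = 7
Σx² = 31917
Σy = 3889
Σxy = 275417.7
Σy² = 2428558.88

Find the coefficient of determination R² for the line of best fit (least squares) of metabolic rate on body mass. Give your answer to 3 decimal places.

0.854

Sxx = Σx² − (Σx)²/n = 31917 − 30097.285714 = 1819.714286
Sxy = Σxy − (Σx)(Σy)/n = 275417.7 − 255007.285714 = 20410.414286
Syy = Σy² − (Σy)²/n = 2428558.88 − 2160617.285714 = 267941.594286
R² = Sxy²/(Sxx·Syy) = (20410.414286)²/(1819.714286·267941.594286) = 0.854398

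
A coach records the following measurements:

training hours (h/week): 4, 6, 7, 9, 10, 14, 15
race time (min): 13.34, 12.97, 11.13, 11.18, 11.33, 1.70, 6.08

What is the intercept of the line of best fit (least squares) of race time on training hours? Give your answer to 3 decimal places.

n = 7, Σx = 65, Σy = 67.73, Σxy = 538.01, Σx² = 703
Sxx = Σx² − (Σx)²/n = 703 − 603.571429 = 99.428571
Sxy = Σxy − (Σx)(Σy)/n = 538.01 − 628.921429 = -90.911429
b = Sxy/Sxx = -90.911429/99.428571 = -0.914339
a = ȳ − b·x̄ = 9.675714 − (-0.914339)·9.285714 = 18.166006

18.166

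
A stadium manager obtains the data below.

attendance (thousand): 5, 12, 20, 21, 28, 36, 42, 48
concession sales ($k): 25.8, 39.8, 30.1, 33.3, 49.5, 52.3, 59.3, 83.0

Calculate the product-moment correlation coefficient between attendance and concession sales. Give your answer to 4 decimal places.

0.9073

n = 8, Σx = 212, Σy = 373.1, Σxy = 11651.3, Σx² = 7158, Σy² = 19855.61
Sxx = Σx² − (Σx)²/n = 7158 − 5618 = 1540
Sxy = Σxy − (Σx)(Σy)/n = 11651.3 − 9887.15 = 1764.15
Syy = Σy² − (Σy)²/n = 19855.61 − 17400.45125 = 2455.15875
r = Sxy/√(Sxx·Syy) = 1764.15/√(3780944.475) = 1764.15/1944.465087 = 0.907268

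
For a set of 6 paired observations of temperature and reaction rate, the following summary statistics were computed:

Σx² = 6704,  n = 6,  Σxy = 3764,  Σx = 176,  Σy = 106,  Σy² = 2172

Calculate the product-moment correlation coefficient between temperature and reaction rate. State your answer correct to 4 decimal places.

0.9638

Sxx = Σx² − (Σx)²/n = 6704 − 5162.666667 = 1541.333333
Sxy = Σxy − (Σx)(Σy)/n = 3764 − 3109.333333 = 654.666667
Syy = Σy² − (Σy)²/n = 2172 − 1872.666667 = 299.333333
r = Sxy/√(Sxx·Syy) = 654.666667/√(461372.444444) = 654.666667/679.244024 = 0.963817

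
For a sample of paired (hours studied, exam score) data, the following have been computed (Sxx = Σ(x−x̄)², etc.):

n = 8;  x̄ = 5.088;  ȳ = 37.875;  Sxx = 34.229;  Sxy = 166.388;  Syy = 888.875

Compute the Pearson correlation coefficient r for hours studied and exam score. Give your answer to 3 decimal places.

0.954

r = Sxy/√(Sxx·Syy) = 166.388/√(30425.302375) = 166.388/174.428502 = 0.953904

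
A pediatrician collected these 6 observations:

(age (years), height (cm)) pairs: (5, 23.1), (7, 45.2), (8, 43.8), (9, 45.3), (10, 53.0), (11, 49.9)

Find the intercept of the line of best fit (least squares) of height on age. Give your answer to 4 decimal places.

7.7643

n = 6, Σx = 50, Σy = 260.3, Σxy = 2268.9, Σx² = 440
Sxx = Σx² − (Σx)²/n = 440 − 416.666667 = 23.333333
Sxy = Σxy − (Σx)(Σy)/n = 2268.9 − 2169.166667 = 99.733333
b = Sxy/Sxx = 99.733333/23.333333 = 4.274286
a = ȳ − b·x̄ = 43.383333 − 4.274286·8.333333 = 7.764286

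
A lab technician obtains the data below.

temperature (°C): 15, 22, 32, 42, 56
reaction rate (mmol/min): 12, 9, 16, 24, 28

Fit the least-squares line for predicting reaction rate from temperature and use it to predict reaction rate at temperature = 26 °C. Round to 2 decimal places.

14.34

n = 5, Σx = 167, Σy = 89, Σxy = 3466, Σx² = 6633
Sxx = Σx² − (Σx)²/n = 6633 − 5577.8 = 1055.2
Sxy = Σxy − (Σx)(Σy)/n = 3466 − 2972.6 = 493.4
b = Sxy/Sxx = 493.4/1055.2 = 0.467589
a = ȳ − b·x̄ = 17.8 − 0.467589·33.4 = 2.182525
ŷ(26) = a + b·26 = 2.182525 + 0.467589·26 = 14.339841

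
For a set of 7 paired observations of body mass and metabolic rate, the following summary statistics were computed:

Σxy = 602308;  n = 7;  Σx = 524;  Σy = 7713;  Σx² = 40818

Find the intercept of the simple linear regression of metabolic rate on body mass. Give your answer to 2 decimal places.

Sxx = Σx² − (Σx)²/n = 40818 − 39225.142857 = 1592.857143
Sxy = Σxy − (Σx)(Σy)/n = 602308 − 577373.142857 = 24934.857143
b = Sxy/Sxx = 24934.857143/1592.857143 = 15.654170
a = ȳ − b·x̄ = 1101.857143 − 15.654170·74.857143 = -69.969327

-69.97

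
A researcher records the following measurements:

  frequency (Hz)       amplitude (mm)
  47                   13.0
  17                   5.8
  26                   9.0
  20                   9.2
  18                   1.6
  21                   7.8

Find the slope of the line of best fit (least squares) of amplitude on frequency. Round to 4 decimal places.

0.2629

n = 6, Σx = 149, Σy = 46.4, Σxy = 1320.2, Σx² = 4339
Sxx = Σx² − (Σx)²/n = 4339 − 3700.166667 = 638.833333
Sxy = Σxy − (Σx)(Σy)/n = 1320.2 − 1152.266667 = 167.933333
b = Sxy/Sxx = 167.933333/638.833333 = 0.262875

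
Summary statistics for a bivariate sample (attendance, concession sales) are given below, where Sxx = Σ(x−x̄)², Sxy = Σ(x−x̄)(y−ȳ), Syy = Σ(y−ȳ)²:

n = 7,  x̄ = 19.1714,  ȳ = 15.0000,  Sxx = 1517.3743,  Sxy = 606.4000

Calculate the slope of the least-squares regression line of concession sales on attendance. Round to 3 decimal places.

b = Sxy/Sxx = 606.4/1517.3743 = 0.399638

0.400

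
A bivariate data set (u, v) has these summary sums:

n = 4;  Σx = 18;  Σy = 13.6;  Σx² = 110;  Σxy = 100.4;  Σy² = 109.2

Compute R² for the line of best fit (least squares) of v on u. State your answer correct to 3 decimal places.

0.842

Sxx = Σx² − (Σx)²/n = 110 − 81 = 29
Sxy = Σxy − (Σx)(Σy)/n = 100.4 − 61.2 = 39.2
Syy = Σy² − (Σy)²/n = 109.2 − 46.24 = 62.96
R² = Sxy²/(Sxx·Syy) = (39.2)²/(29·62.96) = 0.841607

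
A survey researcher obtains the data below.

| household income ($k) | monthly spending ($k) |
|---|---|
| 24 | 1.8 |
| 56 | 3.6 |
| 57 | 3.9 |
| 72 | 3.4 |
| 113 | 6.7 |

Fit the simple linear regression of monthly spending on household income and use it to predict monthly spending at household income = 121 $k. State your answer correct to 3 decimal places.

6.856

n = 5, Σx = 322, Σy = 19.4, Σxy = 1469, Σx² = 24914
Sxx = Σx² − (Σx)²/n = 24914 − 20736.8 = 4177.2
Sxy = Σxy − (Σx)(Σy)/n = 1469 − 1249.36 = 219.64
b = Sxy/Sxx = 219.64/4177.2 = 0.052581
a = ȳ − b·x̄ = 3.88 − 0.052581·64.4 = 0.493804
ŷ(121) = a + b·121 = 0.493804 + 0.052581·121 = 6.856066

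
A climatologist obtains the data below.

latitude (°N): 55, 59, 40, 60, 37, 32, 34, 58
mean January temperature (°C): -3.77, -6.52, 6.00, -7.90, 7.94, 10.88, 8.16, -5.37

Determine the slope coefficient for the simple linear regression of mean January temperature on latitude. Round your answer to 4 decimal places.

-0.6338

n = 8, Σx = 375, Σy = 9.42, Σxy = -218.11, Σx² = 18619
Sxx = Σx² − (Σx)²/n = 18619 − 17578.125 = 1040.875
Sxy = Σxy − (Σx)(Σy)/n = -218.11 − 441.5625 = -659.6725
b = Sxy/Sxx = -659.6725/1040.875 = -0.633767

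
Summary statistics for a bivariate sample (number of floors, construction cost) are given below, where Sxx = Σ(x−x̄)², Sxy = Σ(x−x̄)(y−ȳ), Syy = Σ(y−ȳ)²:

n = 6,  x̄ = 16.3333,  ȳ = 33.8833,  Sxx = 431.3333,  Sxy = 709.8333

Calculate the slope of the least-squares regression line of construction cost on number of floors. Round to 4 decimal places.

b = Sxy/Sxx = 709.8333/431.3333 = 1.645672

1.6457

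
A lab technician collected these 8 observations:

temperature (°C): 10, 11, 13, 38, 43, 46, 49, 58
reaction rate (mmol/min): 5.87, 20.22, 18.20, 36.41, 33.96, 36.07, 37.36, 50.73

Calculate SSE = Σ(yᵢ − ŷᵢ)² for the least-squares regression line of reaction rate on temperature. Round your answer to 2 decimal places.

150.88

n = 8, Σx = 268, Σy = 238.82, Σxy = 9793.78, Σx² = 11564, Σy² = 8523.8624
Sxx = Σx² − (Σx)²/n = 11564 − 8978 = 2586
Sxy = Σxy − (Σx)(Σy)/n = 9793.78 − 8000.47 = 1793.31
Syy = Σy² − (Σy)²/n = 8523.8624 − 7129.37405 = 1394.48835
b = Sxy/Sxx = 1793.31/2586 = 0.693469
SSE = Syy − b·Sxy = 1394.48835 − 0.693469·1793.31 = 150.884036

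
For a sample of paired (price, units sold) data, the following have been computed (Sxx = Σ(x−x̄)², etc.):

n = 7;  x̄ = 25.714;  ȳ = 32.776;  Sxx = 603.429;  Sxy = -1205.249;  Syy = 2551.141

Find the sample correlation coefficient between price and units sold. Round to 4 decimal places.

-0.9714

r = Sxy/√(Sxx·Syy) = -1205.249/√(1539432.462489) = -1205.249/1240.738676 = -0.971396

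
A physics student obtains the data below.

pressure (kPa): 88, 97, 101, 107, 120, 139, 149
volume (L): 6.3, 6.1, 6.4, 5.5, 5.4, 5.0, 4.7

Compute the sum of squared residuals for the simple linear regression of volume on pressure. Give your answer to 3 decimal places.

n = 7, Σx = 801, Σy = 39.4, Σxy = 4424.3, Σx² = 94725, Σy² = 224.36
Sxx = Σx² − (Σx)²/n = 94725 − 91657.285714 = 3067.714286
Sxy = Σxy − (Σx)(Σy)/n = 4424.3 − 4508.485714 = -84.185714
Syy = Σy² − (Σy)²/n = 224.36 − 221.765714 = 2.594286
b = Sxy/Sxx = -84.185714/3067.714286 = -0.027442
SSE = Syy − b·Sxy = 2.594286 − (-0.027442)·(-84.185714) = 0.284020

0.284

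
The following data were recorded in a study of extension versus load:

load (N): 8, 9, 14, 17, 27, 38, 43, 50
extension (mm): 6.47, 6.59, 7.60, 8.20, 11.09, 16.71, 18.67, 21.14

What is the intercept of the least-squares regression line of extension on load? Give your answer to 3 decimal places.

2.762

n = 8, Σx = 206, Σy = 96.47, Σxy = 3151.09, Σx² = 7152
Sxx = Σx² − (Σx)²/n = 7152 − 5304.5 = 1847.5
Sxy = Σxy − (Σx)(Σy)/n = 3151.09 − 2484.1025 = 666.9875
b = Sxy/Sxx = 666.9875/1847.5 = 0.361022
a = ȳ − b·x̄ = 12.05875 − 0.361022·25.75 = 2.762442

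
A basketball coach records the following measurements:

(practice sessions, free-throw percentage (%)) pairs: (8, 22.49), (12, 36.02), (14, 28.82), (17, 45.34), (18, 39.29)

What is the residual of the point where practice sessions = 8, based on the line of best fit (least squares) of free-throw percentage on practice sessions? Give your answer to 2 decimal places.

n = 5, Σx = 69, Σy = 171.96, Σxy = 2493.64, Σx² = 1017
Sxx = Σx² − (Σx)²/n = 1017 − 952.2 = 64.8
Sxy = Σxy − (Σx)(Σy)/n = 2493.64 − 2373.048 = 120.592
b = Sxy/Sxx = 120.592/64.8 = 1.860988
a = ȳ − b·x̄ = 34.392 − 1.860988·13.8 = 8.710370
ŷ(8) = 8.710370 + 1.860988·8 = 23.598272
residual = y − ŷ = 22.49 − 23.598272 = -1.108272

-1.11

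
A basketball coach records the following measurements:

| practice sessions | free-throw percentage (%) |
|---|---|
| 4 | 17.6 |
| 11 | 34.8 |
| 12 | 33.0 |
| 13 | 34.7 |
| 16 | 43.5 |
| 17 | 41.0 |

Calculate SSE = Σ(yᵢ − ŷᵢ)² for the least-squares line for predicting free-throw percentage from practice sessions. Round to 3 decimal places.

20.739

n = 6, Σx = 73, Σy = 204.6, Σxy = 2693.3, Σx² = 995, Σy² = 7387.14
Sxx = Σx² − (Σx)²/n = 995 − 888.166667 = 106.833333
Sxy = Σxy − (Σx)(Σy)/n = 2693.3 − 2489.3 = 204
Syy = Σy² − (Σy)²/n = 7387.14 − 6976.86 = 410.28
b = Sxy/Sxx = 204/106.833333 = 1.909516
SSE = Syy − b·Sxy = 410.28 − 1.909516·204 = 20.738658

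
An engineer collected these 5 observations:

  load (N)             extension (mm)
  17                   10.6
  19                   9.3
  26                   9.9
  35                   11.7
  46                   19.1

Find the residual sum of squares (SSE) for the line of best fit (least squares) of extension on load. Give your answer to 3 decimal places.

n = 5, Σx = 143, Σy = 60.6, Σxy = 1902.4, Σx² = 4667, Σy² = 798.56
Sxx = Σx² − (Σx)²/n = 4667 − 4089.8 = 577.2
Sxy = Σxy − (Σx)(Σy)/n = 1902.4 − 1733.16 = 169.24
Syy = Σy² − (Σy)²/n = 798.56 − 734.472 = 64.088
b = Sxy/Sxx = 169.24/577.2 = 0.293209
SSE = Syy − b·Sxy = 64.088 − 0.293209·169.24 = 14.465378

14.465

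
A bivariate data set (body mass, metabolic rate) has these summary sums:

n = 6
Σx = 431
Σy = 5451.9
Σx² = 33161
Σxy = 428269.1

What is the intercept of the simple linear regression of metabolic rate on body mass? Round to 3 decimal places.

-287.280

Sxx = Σx² − (Σx)²/n = 33161 − 30960.166667 = 2200.833333
Sxy = Σxy − (Σx)(Σy)/n = 428269.1 − 391628.15 = 36640.95
b = Sxy/Sxx = 36640.95/2200.833333 = 16.648671
a = ȳ − b·x̄ = 908.65 − 16.648671·71.833333 = -287.279530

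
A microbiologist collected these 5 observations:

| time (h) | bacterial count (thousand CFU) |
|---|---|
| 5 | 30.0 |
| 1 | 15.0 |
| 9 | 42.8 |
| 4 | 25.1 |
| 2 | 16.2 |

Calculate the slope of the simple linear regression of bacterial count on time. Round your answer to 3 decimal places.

n = 5, Σx = 21, Σy = 129.1, Σxy = 683, Σx² = 127
Sxx = Σx² − (Σx)²/n = 127 − 88.2 = 38.8
Sxy = Σxy − (Σx)(Σy)/n = 683 − 542.22 = 140.78
b = Sxy/Sxx = 140.78/38.8 = 3.628351

3.628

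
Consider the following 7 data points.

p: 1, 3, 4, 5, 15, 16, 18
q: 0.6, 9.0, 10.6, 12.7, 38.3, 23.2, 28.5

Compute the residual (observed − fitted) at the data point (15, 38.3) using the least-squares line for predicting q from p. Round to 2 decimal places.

10.66

n = 7, Σx = 62, Σy = 122.9, Σxy = 1592.2, Σx² = 856
Sxx = Σx² − (Σx)²/n = 856 − 549.142857 = 306.857143
Sxy = Σxy − (Σx)(Σy)/n = 1592.2 − 1088.542857 = 503.657143
b = Sxy/Sxx = 503.657143/306.857143 = 1.641341
a = ȳ − b·x̄ = 17.557143 − 1.641341·8.857143 = 3.019553
ŷ(15) = 3.019553 + 1.641341·15 = 27.639665
residual = y − ŷ = 38.3 − 27.639665 = 10.660335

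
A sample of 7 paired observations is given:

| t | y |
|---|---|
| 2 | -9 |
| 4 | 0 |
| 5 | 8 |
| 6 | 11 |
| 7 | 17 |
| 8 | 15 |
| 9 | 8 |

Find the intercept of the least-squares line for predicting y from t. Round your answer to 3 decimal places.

-10.693

n = 7, Σx = 41, Σy = 50, Σxy = 399, Σx² = 275
Sxx = Σx² − (Σx)²/n = 275 − 240.142857 = 34.857143
Sxy = Σxy − (Σx)(Σy)/n = 399 − 292.857143 = 106.142857
b = Sxy/Sxx = 106.142857/34.857143 = 3.045082
a = ȳ − b·x̄ = 7.142857 − 3.045082·5.857143 = -10.692623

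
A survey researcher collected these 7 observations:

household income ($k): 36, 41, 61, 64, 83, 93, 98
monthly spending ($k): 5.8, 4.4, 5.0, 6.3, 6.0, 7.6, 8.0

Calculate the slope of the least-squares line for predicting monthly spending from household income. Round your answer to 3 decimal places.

n = 7, Σx = 476, Σy = 43.1, Σxy = 3086.2, Σx² = 35936
Sxx = Σx² − (Σx)²/n = 35936 − 32368 = 3568
Sxy = Σxy − (Σx)(Σy)/n = 3086.2 − 2930.8 = 155.4
b = Sxy/Sxx = 155.4/3568 = 0.043554

0.044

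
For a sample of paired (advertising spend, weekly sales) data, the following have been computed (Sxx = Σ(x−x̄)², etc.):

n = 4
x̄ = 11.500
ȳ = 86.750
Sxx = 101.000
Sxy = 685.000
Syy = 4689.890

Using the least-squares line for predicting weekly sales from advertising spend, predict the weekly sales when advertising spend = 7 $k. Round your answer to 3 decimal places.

b = Sxy/Sxx = 685/101 = 6.782178
a = ȳ − b·x̄ = 86.75 − 6.782178·11.5 = 8.754950
ŷ(7) = a + b·7 = 8.754950 + 6.782178·7 = 56.230198

56.230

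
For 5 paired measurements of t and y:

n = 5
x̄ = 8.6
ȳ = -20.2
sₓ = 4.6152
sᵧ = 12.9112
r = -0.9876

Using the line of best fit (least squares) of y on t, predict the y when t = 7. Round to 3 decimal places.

-15.779

b = r · sᵧ/sₓ = -0.9876 · 12.9112/4.6152 = -2.762849
a = ȳ − b·x̄ = -20.2 − (-2.762849)·8.6 = 3.560502
ŷ(7) = a + b·7 = 3.560502 + (-2.762849)·7 = -15.779441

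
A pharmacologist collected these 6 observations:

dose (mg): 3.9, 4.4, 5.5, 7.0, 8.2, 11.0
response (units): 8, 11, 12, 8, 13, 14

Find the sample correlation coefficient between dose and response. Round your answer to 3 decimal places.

n = 6, Σx = 40, Σy = 66, Σxy = 462.2, Σx² = 302.06, Σy² = 758
Sxx = Σx² − (Σx)²/n = 302.06 − 266.666667 = 35.393333
Sxy = Σxy − (Σx)(Σy)/n = 462.2 − 440 = 22.2
Syy = Σy² − (Σy)²/n = 758 − 726 = 32
r = Sxy/√(Sxx·Syy) = 22.2/√(1132.586667) = 22.2/33.653925 = 0.659656

0.660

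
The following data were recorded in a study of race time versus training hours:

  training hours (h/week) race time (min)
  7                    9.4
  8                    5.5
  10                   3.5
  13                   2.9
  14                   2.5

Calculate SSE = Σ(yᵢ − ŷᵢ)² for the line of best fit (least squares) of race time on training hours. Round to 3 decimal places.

n = 5, Σx = 52, Σy = 23.8, Σxy = 217.5, Σx² = 578, Σy² = 145.52
Sxx = Σx² − (Σx)²/n = 578 − 540.8 = 37.2
Sxy = Σxy − (Σx)(Σy)/n = 217.5 − 247.52 = -30.02
Syy = Σy² − (Σy)²/n = 145.52 − 113.288 = 32.232
b = Sxy/Sxx = -30.02/37.2 = -0.806989
SSE = Syy − b·Sxy = 32.232 − (-0.806989)·(-30.02) = 8.006183

8.006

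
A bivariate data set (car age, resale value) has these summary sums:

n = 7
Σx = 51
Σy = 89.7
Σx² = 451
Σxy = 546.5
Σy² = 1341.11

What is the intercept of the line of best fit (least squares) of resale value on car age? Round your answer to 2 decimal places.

22.63

Sxx = Σx² − (Σx)²/n = 451 − 371.571429 = 79.428571
Sxy = Σxy − (Σx)(Σy)/n = 546.5 − 653.528571 = -107.028571
b = Sxy/Sxx = -107.028571/79.428571 = -1.347482
a = ȳ − b·x̄ = 12.814286 − (-1.347482)·7.285714 = 22.631655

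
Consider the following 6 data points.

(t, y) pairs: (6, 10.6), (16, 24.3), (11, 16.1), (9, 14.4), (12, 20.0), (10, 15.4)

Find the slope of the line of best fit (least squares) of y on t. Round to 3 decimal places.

1.408

n = 6, Σx = 64, Σy = 100.8, Σxy = 1153.1, Σx² = 738
Sxx = Σx² − (Σx)²/n = 738 − 682.666667 = 55.333333
Sxy = Σxy − (Σx)(Σy)/n = 1153.1 − 1075.2 = 77.9
b = Sxy/Sxx = 77.9/55.333333 = 1.407831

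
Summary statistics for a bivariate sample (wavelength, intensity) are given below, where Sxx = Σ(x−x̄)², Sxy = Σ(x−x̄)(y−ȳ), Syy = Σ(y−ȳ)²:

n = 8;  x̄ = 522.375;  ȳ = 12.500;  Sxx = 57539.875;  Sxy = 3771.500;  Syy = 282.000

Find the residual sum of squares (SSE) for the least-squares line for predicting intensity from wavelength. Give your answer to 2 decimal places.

34.79

b = Sxy/Sxx = 3771.5/57539.875 = 0.065546
SSE = Syy − b·Sxy = 282 − 0.065546·3771.5 = 34.793828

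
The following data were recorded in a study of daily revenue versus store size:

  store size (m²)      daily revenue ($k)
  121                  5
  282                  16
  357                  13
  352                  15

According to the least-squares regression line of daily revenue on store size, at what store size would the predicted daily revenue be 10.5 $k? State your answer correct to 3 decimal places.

233.036

n = 4, Σx = 1112, Σy = 49, Σxy = 15038, Σx² = 345518
Sxx = Σx² − (Σx)²/n = 345518 − 309136 = 36382
Sxy = Σxy − (Σx)(Σy)/n = 15038 − 13622 = 1416
b = Sxy/Sxx = 1416/36382 = 0.038920
a = ȳ − b·x̄ = 12.25 − 0.038920·278 = 1.430144
Set a + b·x = 10.5: x = (10.5 − 1.430144) / 0.038920 = 233.036370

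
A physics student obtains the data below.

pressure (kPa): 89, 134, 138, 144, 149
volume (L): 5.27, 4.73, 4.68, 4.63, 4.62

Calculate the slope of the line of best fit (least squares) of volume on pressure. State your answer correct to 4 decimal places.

n = 5, Σx = 654, Σy = 23.93, Σxy = 3103.79, Σx² = 87858
Sxx = Σx² − (Σx)²/n = 87858 − 85543.2 = 2314.8
Sxy = Σxy − (Σx)(Σy)/n = 3103.79 − 3130.044 = -26.254
b = Sxy/Sxx = -26.254/2314.8 = -0.011342

-0.0113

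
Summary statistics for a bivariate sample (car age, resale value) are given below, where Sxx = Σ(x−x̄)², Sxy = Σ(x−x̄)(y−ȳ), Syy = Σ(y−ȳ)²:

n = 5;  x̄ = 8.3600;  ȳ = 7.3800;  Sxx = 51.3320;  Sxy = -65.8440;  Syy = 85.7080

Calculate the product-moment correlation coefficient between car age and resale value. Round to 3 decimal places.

-0.993

r = Sxy/√(Sxx·Syy) = -65.844/√(4399.563056) = -65.844/66.329202 = -0.992685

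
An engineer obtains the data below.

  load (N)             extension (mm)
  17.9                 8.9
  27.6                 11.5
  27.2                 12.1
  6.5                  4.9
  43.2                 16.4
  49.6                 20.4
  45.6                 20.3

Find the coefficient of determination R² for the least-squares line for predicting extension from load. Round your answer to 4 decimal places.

0.9739

n = 7, Σx = 217.6, Σy = 94.5, Σxy = 3483.68, Σx² = 8270.02, Σy² = 1479.09
Sxx = Σx² − (Σx)²/n = 8270.02 − 6764.251429 = 1505.768571
Sxy = Σxy − (Σx)(Σy)/n = 3483.68 − 2937.6 = 546.08
Syy = Σy² − (Σy)²/n = 1479.09 − 1275.75 = 203.34
R² = Sxy²/(Sxx·Syy) = (546.08)²/(1505.768571·203.34) = 0.973938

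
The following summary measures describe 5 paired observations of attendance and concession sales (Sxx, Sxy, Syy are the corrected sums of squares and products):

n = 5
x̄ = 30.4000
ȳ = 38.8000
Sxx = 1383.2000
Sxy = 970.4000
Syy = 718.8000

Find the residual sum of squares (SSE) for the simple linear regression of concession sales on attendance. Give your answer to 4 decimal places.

b = Sxy/Sxx = 970.4/1383.2 = 0.701562
SSE = Syy − b·Sxy = 718.8 − 0.701562·970.4 = 38.004627

38.0046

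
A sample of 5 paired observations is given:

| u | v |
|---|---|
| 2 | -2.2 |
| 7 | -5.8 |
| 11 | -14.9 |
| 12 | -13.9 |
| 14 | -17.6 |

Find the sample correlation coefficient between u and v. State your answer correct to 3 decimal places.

n = 5, Σx = 46, Σy = -54.4, Σxy = -622.1, Σx² = 514, Σy² = 763.46
Sxx = Σx² − (Σx)²/n = 514 − 423.2 = 90.8
Sxy = Σxy − (Σx)(Σy)/n = -622.1 − (-500.48) = -121.62
Syy = Σy² − (Σy)²/n = 763.46 − 591.872 = 171.588
r = Sxy/√(Sxx·Syy) = -121.62/√(15580.1904) = -121.62/124.820633 = -0.974358

-0.974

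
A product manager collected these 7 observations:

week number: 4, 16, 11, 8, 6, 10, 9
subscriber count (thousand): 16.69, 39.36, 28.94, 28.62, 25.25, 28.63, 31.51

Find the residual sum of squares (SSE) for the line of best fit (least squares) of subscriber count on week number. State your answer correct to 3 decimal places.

38.055

n = 7, Σx = 64, Σy = 199, Σxy = 1965.21, Σx² = 674, Σy² = 5934.5132
Sxx = Σx² − (Σx)²/n = 674 − 585.142857 = 88.857143
Sxy = Σxy − (Σx)(Σy)/n = 1965.21 − 1819.428571 = 145.781429
Syy = Σy² − (Σy)²/n = 5934.5132 − 5657.285714 = 277.227486
b = Sxy/Sxx = 145.781429/88.857143 = 1.640627
SSE = Syy − b·Sxy = 277.227486 − 1.640627·145.781429 = 38.054536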